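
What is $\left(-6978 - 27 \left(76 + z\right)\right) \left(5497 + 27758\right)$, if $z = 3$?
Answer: $-302986305$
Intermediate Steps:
$\left(-6978 - 27 \left(76 + z\right)\right) \left(5497 + 27758\right) = \left(-6978 - 27 \left(76 + 3\right)\right) \left(5497 + 27758\right) = \left(-6978 - 2133\right) 33255 = \left(-9111\right) 33255 = -302986305$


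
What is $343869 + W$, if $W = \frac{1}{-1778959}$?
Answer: $\frac{611728852370}{1778959} \approx 3.4387 \cdot 10^{5}$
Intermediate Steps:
$W = - \frac{1}{1778959} \approx -5.6213 \cdot 10^{-7}$
$343869 + W = 343869 - \frac{1}{1778959} = \frac{611728852370}{1778959}$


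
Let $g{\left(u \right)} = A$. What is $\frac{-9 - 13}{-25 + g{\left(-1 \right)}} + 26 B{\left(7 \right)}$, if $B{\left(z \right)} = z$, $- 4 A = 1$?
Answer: $\frac{18470}{101} \approx 182.87$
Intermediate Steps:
$A = - \frac{1}{4}$ ($A = \left(- \frac{1}{4}\right) 1 = - \frac{1}{4} \approx -0.25$)
$g{\left(u \right)} = - \frac{1}{4}$
$\frac{-9 - 13}{-25 + g{\left(-1 \right)}} + 26 B{\left(7 \right)} = \frac{-9 - 13}{-25 - \frac{1}{4}} + 26 \cdot 7 = - \frac{22}{- \frac{101}{4}} + 182 = \left(-22\right) \left(- \frac{4}{101}\right) + 182 = \frac{88}{101} + 182 = \frac{18470}{101}$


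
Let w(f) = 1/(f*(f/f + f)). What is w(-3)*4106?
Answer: 2053/3 ≈ 684.33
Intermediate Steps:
w(f) = 1/(f*(1 + f))
w(-3)*4106 = (1/((-3)*(1 - 3)))*4106 = -⅓/(-2)*4106 = -⅓*(-½)*4106 = (⅙)*4106 = 2053/3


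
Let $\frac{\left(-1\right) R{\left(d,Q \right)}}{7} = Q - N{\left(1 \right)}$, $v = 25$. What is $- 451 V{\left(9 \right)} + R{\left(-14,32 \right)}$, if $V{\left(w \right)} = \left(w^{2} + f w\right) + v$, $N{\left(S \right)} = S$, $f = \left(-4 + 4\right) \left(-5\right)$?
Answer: $-48023$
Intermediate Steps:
$f = 0$ ($f = 0 \left(-5\right) = 0$)
$V{\left(w \right)} = 25 + w^{2}$ ($V{\left(w \right)} = \left(w^{2} + 0 w\right) + 25 = \left(w^{2} + 0\right) + 25 = w^{2} + 25 = 25 + w^{2}$)
$R{\left(d,Q \right)} = 7 - 7 Q$ ($R{\left(d,Q \right)} = - 7 \left(Q - 1\right) = - 7 \left(-1 + Q\right) = 7 - 7 Q$)
$- 451 V{\left(9 \right)} + R{\left(-14,32 \right)} = - 451 \left(25 + 9^{2}\right) + \left(7 - 224\right) = - 451 \left(25 + 81\right) + \left(7 - 224\right) = \left(-451\right) 106 - 217 = -47806 - 217 = -48023$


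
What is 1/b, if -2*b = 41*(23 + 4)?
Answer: -2/1107 ≈ -0.0018067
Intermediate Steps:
b = -1107/2 (b = -41*(23 + 4)/2 = -41*27/2 = -½*1107 = -1107/2 ≈ -553.50)
1/b = 1/(-1107/2) = -2/1107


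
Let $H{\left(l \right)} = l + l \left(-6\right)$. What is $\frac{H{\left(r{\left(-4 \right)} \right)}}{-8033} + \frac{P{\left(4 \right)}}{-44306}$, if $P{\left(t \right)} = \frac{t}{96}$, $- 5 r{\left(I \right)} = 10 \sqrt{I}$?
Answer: $- \frac{1}{1063344} - \frac{20 i}{8033} \approx -9.4043 \cdot 10^{-7} - 0.0024897 i$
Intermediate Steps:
$r{\left(I \right)} = - 2 \sqrt{I}$ ($r{\left(I \right)} = - \frac{10 \sqrt{I}}{5} = - 2 \sqrt{I}$)
$P{\left(t \right)} = \frac{t}{96}$ ($P{\left(t \right)} = t \frac{1}{96} = \frac{t}{96}$)
$H{\left(l \right)} = - 5 l$ ($H{\left(l \right)} = l - 6 l = - 5 l$)
$\frac{H{\left(r{\left(-4 \right)} \right)}}{-8033} + \frac{P{\left(4 \right)}}{-44306} = \frac{\left(-5\right) \left(- 2 \sqrt{-4}\right)}{-8033} + \frac{\frac{1}{96} \cdot 4}{-44306} = - 5 \left(- 2 \cdot 2 i\right) \left(- \frac{1}{8033}\right) + \frac{1}{24} \left(- \frac{1}{44306}\right) = - 5 \left(- 4 i\right) \left(- \frac{1}{8033}\right) - \frac{1}{1063344} = 20 i \left(- \frac{1}{8033}\right) - \frac{1}{1063344} = - \frac{20 i}{8033} - \frac{1}{1063344} = - \frac{1}{1063344} - \frac{20 i}{8033}$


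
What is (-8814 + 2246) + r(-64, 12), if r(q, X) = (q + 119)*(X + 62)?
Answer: -2498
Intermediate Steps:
r(q, X) = (62 + X)*(119 + q) (r(q, X) = (119 + q)*(62 + X) = (62 + X)*(119 + q))
(-8814 + 2246) + r(-64, 12) = (-8814 + 2246) + (7378 + 62*(-64) + 119*12 + 12*(-64)) = -6568 + (7378 - 3968 + 1428 - 768) = -6568 + 4070 = -2498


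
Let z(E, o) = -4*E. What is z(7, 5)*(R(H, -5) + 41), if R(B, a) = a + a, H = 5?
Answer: -868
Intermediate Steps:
R(B, a) = 2*a
z(7, 5)*(R(H, -5) + 41) = (-4*7)*(2*(-5) + 41) = -28*(-10 + 41) = -28*31 = -868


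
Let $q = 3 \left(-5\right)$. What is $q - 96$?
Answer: $-111$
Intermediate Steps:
$q = -15$
$q - 96 = -15 - 96 = -111$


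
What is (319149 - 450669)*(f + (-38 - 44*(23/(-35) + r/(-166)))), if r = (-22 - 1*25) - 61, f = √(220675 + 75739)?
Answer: 2881708416/581 - 131520*√296414 ≈ -6.6645e+7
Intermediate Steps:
f = √296414 ≈ 544.44
r = -108 (r = (-22 - 25) - 61 = -47 - 61 = -108)
(319149 - 450669)*(f + (-38 - 44*(23/(-35) + r/(-166)))) = (319149 - 450669)*(√296414 + (-38 - 44*(23/(-35) - 108/(-166)))) = -131520*(√296414 + (-38 - 44*(23*(-1/35) - 108*(-1/166)))) = -131520*(√296414 + (-38 - 44*(-23/35 + 54/83))) = -131520*(√296414 + (-38 - 44*(-19/2905))) = -131520*(√296414 + (-38 + 836/2905)) = -131520*(√296414 - 109554/2905) = -131520*(-109554/2905 + √296414) = 2881708416/581 - 131520*√296414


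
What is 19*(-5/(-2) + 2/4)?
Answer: 57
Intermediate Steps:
19*(-5/(-2) + 2/4) = 19*(-5*(-½) + 2*(¼)) = 19*(5/2 + ½) = 19*3 = 57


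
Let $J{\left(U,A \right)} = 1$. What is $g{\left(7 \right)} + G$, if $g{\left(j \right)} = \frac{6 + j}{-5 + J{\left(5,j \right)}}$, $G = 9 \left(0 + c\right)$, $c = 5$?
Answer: $\frac{167}{4} \approx 41.75$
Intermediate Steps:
$G = 45$ ($G = 9 \left(0 + 5\right) = 9 \cdot 5 = 45$)
$g{\left(j \right)} = - \frac{3}{2} - \frac{j}{4}$ ($g{\left(j \right)} = \frac{6 + j}{-5 + 1} = \frac{6 + j}{-4} = \left(6 + j\right) \left(- \frac{1}{4}\right) = - \frac{3}{2} - \frac{j}{4}$)
$g{\left(7 \right)} + G = \left(- \frac{3}{2} - \frac{7}{4}\right) + 45 = - \frac{13}{4} + 45 = \frac{167}{4}$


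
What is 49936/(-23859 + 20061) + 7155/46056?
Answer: -378779621/29153448 ≈ -12.993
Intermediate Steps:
49936/(-23859 + 20061) + 7155/46056 = 49936/(-3798) + 7155*(1/46056) = 49936*(-1/3798) + 2385/15352 = -24968/1899 + 2385/15352 = -378779621/29153448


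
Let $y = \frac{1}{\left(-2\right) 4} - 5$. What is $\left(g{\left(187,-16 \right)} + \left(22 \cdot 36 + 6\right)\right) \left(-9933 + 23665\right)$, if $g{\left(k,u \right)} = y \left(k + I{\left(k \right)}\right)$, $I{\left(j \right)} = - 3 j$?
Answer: $37278947$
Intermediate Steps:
$y = - \frac{41}{8}$ ($y = \frac{1}{-8} - 5 = - \frac{1}{8} - 5 = - \frac{41}{8} \approx -5.125$)
$g{\left(k,u \right)} = \frac{41 k}{4}$ ($g{\left(k,u \right)} = - \frac{41 \left(k - 3 k\right)}{8} = - \frac{41 \left(- 2 k\right)}{8} = \frac{41 k}{4}$)
$\left(g{\left(187,-16 \right)} + \left(22 \cdot 36 + 6\right)\right) \left(-9933 + 23665\right) = \left(\frac{41}{4} \cdot 187 + \left(22 \cdot 36 + 6\right)\right) \left(-9933 + 23665\right) = \left(\frac{7667}{4} + \left(792 + 6\right)\right) 13732 = \left(\frac{7667}{4} + 798\right) 13732 = \frac{10859}{4} \cdot 13732 = 37278947$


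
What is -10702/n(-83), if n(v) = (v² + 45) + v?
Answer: -10702/6851 ≈ -1.5621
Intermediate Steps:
n(v) = 45 + v + v² (n(v) = (45 + v²) + v = 45 + v + v²)
-10702/n(-83) = -10702/(45 - 83 + (-83)²) = -10702/(45 - 83 + 6889) = -10702/6851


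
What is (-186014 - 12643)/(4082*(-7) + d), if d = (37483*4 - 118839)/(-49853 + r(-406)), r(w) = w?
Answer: 9984302163/1436131759 ≈ 6.9522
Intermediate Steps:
d = -31093/50259 (d = (37483*4 - 118839)/(-49853 - 406) = (149932 - 118839)/(-50259) = 31093*(-1/50259) = -31093/50259 ≈ -0.61866)
(-186014 - 12643)/(4082*(-7) + d) = (-186014 - 12643)/(4082*(-7) - 31093/50259) = -198657/(-28574 - 31093/50259) = -198657/(-1436131759/50259) = -198657*(-50259/1436131759) = 9984302163/1436131759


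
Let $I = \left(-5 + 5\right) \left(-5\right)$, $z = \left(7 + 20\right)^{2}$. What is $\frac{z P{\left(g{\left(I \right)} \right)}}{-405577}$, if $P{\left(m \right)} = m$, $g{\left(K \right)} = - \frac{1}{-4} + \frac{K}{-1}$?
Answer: $- \frac{729}{1622308} \approx -0.00044936$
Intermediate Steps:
$z = 729$ ($z = 27^{2} = 729$)
$I = 0$ ($I = 0 \left(-5\right) = 0$)
$g{\left(K \right)} = \frac{1}{4} - K$ ($g{\left(K \right)} = \left(-1\right) \left(- \frac{1}{4}\right) + K \left(-1\right) = \frac{1}{4} - K$)
$\frac{z P{\left(g{\left(I \right)} \right)}}{-405577} = \frac{729 \left(\frac{1}{4} - 0\right)}{-405577} = 729 \left(\frac{1}{4} + 0\right) \left(- \frac{1}{405577}\right) = 729 \cdot \frac{1}{4} \left(- \frac{1}{405577}\right) = \frac{729}{4} \left(- \frac{1}{405577}\right) = - \frac{729}{1622308}$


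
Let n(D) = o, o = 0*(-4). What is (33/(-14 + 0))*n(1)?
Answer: 0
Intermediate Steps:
o = 0
n(D) = 0
(33/(-14 + 0))*n(1) = (33/(-14 + 0))*0 = (33/(-14))*0 = (33*(-1/14))*0 = -33/14*0 = 0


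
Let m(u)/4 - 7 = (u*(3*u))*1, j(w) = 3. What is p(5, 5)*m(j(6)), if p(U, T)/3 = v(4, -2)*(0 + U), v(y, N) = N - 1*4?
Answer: -12240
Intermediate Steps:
v(y, N) = -4 + N (v(y, N) = N - 4 = -4 + N)
m(u) = 28 + 12*u**2 (m(u) = 28 + 4*((u*(3*u))*1) = 28 + 4*((3*u**2)*1) = 28 + 4*(3*u**2) = 28 + 12*u**2)
p(U, T) = -18*U (p(U, T) = 3*((-4 - 2)*(0 + U)) = 3*(-6*U) = -18*U)
p(5, 5)*m(j(6)) = (-18*5)*(28 + 12*3**2) = -90*(28 + 12*9) = -90*(28 + 108) = -90*136 = -12240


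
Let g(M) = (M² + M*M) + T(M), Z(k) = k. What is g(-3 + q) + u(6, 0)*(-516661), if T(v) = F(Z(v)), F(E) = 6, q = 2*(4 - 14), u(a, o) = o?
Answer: 1064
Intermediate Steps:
q = -20 (q = 2*(-10) = -20)
T(v) = 6
g(M) = 6 + 2*M² (g(M) = (M² + M*M) + 6 = (M² + M²) + 6 = 2*M² + 6 = 6 + 2*M²)
g(-3 + q) + u(6, 0)*(-516661) = (6 + 2*(-3 - 20)²) + 0*(-516661) = (6 + 2*(-23)²) + 0 = (6 + 2*529) + 0 = (6 + 1058) + 0 = 1064 + 0 = 1064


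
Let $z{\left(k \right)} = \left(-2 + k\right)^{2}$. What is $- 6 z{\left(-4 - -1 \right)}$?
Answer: $-150$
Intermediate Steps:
$- 6 z{\left(-4 - -1 \right)} = - 6 \left(-2 - 3\right)^{2} = - 6 \left(-5\right)^{2} = \left(-6\right) 25 = -150$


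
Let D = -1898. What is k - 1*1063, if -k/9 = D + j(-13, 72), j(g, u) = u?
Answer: 15371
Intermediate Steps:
k = 16434 (k = -9*(-1898 + 72) = -9*(-1826) = 16434)
k - 1*1063 = 16434 - 1*1063 = 16434 - 1063 = 15371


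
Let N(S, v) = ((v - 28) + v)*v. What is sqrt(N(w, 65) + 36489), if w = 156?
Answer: 3*sqrt(4791) ≈ 207.65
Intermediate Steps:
N(S, v) = v*(-28 + 2*v) (N(S, v) = ((-28 + v) + v)*v = (-28 + 2*v)*v = v*(-28 + 2*v))
sqrt(N(w, 65) + 36489) = sqrt(2*65*(-14 + 65) + 36489) = sqrt(2*65*51 + 36489) = sqrt(6630 + 36489) = sqrt(43119) = 3*sqrt(4791)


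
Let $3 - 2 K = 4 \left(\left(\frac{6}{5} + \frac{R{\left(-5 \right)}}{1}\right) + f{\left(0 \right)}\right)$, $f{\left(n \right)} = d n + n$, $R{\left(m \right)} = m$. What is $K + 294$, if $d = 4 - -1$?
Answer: $\frac{3031}{10} \approx 303.1$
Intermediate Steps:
$d = 5$ ($d = 4 + 1 = 5$)
$f{\left(n \right)} = 6 n$ ($f{\left(n \right)} = 5 n + n = 6 n$)
$K = \frac{91}{10}$ ($K = \frac{3}{2} - \frac{4 \left(\left(\frac{6}{5} - \frac{5}{1}\right) + 6 \cdot 0\right)}{2} = \frac{3}{2} - \frac{4 \left(\left(6 \cdot \frac{1}{5} - 5\right) + 0\right)}{2} = \frac{3}{2} - \frac{4 \left(\left(\frac{6}{5} - 5\right) + 0\right)}{2} = \frac{3}{2} - \frac{4 \left(- \frac{19}{5} + 0\right)}{2} = \frac{3}{2} - \frac{4 \left(- \frac{19}{5}\right)}{2} = \frac{3}{2} - - \frac{38}{5} = \frac{3}{2} + \frac{38}{5} = \frac{91}{10} \approx 9.1$)
$K + 294 = \frac{91}{10} + 294 = \frac{3031}{10}$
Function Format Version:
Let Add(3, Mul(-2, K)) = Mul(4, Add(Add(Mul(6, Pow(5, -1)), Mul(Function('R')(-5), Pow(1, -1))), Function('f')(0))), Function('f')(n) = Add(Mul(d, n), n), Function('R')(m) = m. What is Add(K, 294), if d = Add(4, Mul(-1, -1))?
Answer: Rational(3031, 10) ≈ 303.10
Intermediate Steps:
d = 5 (d = Add(4, 1) = 5)
Function('f')(n) = Mul(6, n) (Function('f')(n) = Add(Mul(5, n), n) = Mul(6, n))
K = Rational(91, 10) (K = Add(Rational(3, 2), Mul(Rational(-1, 2), Mul(4, Add(Add(Mul(6, Pow(5, -1)), Mul(-5, Pow(1, -1))), Mul(6, 0))))) = Add(Rational(3, 2), Mul(Rational(-1, 2), Mul(4, Add(Add(Mul(6, Rational(1, 5)), Mul(-5, 1)), 0)))) = Add(Rational(3, 2), Mul(Rational(-1, 2), Mul(4, Add(Add(Rational(6, 5), -5), 0)))) = Add(Rational(3, 2), Mul(Rational(-1, 2), Mul(4, Add(Rational(-19, 5), 0)))) = Add(Rational(3, 2), Mul(Rational(-1, 2), Mul(4, Rational(-19, 5)))) = Add(Rational(3, 2), Mul(Rational(-1, 2), Rational(-76, 5))) = Add(Rational(3, 2), Rational(38, 5)) = Rational(91, 10) ≈ 9.1000)
Add(K, 294) = Add(Rational(91, 10), 294) = Rational(3031, 10)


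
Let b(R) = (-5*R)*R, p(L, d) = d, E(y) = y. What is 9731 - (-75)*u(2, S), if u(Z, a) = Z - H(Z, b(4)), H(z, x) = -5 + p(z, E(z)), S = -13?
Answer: 10106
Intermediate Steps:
b(R) = -5*R**2
H(z, x) = -5 + z
u(Z, a) = 5 (u(Z, a) = Z - (-5 + Z) = Z + (5 - Z) = 5)
9731 - (-75)*u(2, S) = 9731 - (-75)*5 = 9731 - 1*(-375) = 9731 + 375 = 10106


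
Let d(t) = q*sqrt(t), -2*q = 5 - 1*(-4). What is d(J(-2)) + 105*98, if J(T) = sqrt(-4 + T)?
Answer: 10290 - 9*6**(1/4)*sqrt(I)/2 ≈ 10285.0 - 4.9801*I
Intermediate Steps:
q = -9/2 (q = -(5 - 1*(-4))/2 = -(5 + 4)/2 = -1/2*9 = -9/2 ≈ -4.5000)
d(t) = -9*sqrt(t)/2
d(J(-2)) + 105*98 = -9*(-4 - 2)**(1/4)/2 + 105*98 = -9*(-6)**(1/4)/2 + 10290 = -9*6**(1/4)*sqrt(I)/2 + 10290 = 10290 - 9*6**(1/4)*sqrt(I)/2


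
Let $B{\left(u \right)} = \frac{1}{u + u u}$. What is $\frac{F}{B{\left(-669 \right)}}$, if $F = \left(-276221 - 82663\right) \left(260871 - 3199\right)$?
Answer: $-41326050816786816$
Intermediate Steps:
$B{\left(u \right)} = \frac{1}{u + u^{2}}$
$F = -92474358048$ ($F = \left(-358884\right) 257672 = -92474358048$)
$\frac{F}{B{\left(-669 \right)}} = - \frac{92474358048}{\frac{1}{-669} \frac{1}{1 - 669}} = - \frac{92474358048}{\left(- \frac{1}{669}\right) \frac{1}{-668}} = - \frac{92474358048}{\left(- \frac{1}{669}\right) \left(- \frac{1}{668}\right)} = - 92474358048 \frac{1}{\frac{1}{446892}} = \left(-92474358048\right) 446892 = -41326050816786816$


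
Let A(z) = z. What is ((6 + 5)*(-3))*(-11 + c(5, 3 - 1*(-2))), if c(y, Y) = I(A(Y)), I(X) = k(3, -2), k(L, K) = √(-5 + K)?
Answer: 363 - 33*I*√7 ≈ 363.0 - 87.31*I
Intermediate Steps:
I(X) = I*√7 (I(X) = √(-5 - 2) = √(-7) = I*√7)
c(y, Y) = I*√7
((6 + 5)*(-3))*(-11 + c(5, 3 - 1*(-2))) = ((6 + 5)*(-3))*(-11 + I*√7) = (11*(-3))*(-11 + I*√7) = -33*(-11 + I*√7) = 363 - 33*I*√7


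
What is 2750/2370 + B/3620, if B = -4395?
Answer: -9223/171588 ≈ -0.053751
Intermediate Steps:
2750/2370 + B/3620 = 2750/2370 - 4395/3620 = 2750*(1/2370) - 4395*1/3620 = 275/237 - 879/724 = -9223/171588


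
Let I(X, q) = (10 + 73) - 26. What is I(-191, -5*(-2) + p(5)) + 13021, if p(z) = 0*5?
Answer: 13078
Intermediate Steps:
p(z) = 0
I(X, q) = 57 (I(X, q) = 83 - 26 = 57)
I(-191, -5*(-2) + p(5)) + 13021 = 57 + 13021 = 13078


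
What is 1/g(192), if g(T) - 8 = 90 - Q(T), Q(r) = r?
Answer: -1/94 ≈ -0.010638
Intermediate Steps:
g(T) = 98 - T (g(T) = 8 + (90 - T) = 98 - T)
1/g(192) = 1/(98 - 1*192) = 1/(98 - 192) = 1/(-94) = -1/94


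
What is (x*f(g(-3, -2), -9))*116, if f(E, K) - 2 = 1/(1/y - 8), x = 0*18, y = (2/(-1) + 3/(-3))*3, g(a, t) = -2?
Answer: 0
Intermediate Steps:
y = -9 (y = (2*(-1) + 3*(-⅓))*3 = (-2 - 1)*3 = -3*3 = -9)
x = 0
f(E, K) = 137/73 (f(E, K) = 2 + 1/(1/(-9) - 8) = 2 + 1/(-⅑ - 8) = 2 + 1/(-73/9) = 2 - 9/73 = 137/73)
(x*f(g(-3, -2), -9))*116 = (0*(137/73))*116 = 0*116 = 0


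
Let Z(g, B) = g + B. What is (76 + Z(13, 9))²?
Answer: 9604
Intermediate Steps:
Z(g, B) = B + g
(76 + Z(13, 9))² = (76 + (9 + 13))² = (76 + 22)² = 98² = 9604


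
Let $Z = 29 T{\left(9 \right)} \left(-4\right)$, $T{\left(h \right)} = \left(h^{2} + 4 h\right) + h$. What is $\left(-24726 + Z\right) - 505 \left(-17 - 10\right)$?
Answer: $-25707$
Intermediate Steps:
$T{\left(h \right)} = h^{2} + 5 h$
$Z = -14616$ ($Z = 29 \cdot 9 \left(5 + 9\right) \left(-4\right) = 29 \cdot 9 \cdot 14 \left(-4\right) = 29 \cdot 126 \left(-4\right) = 29 \left(-504\right) = -14616$)
$\left(-24726 + Z\right) - 505 \left(-17 - 10\right) = \left(-24726 - 14616\right) - 505 \left(-17 - 10\right) = -39342 - 505 \left(-17 - 10\right) = -39342 - -13635 = -39342 + 13635 = -25707$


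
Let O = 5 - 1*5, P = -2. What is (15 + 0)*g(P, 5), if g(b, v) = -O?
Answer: 0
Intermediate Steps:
O = 0 (O = 5 - 5 = 0)
g(b, v) = 0 (g(b, v) = -1*0 = 0)
(15 + 0)*g(P, 5) = (15 + 0)*0 = 15*0 = 0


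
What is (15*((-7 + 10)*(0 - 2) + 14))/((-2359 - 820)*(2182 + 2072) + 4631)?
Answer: -24/2703767 ≈ -8.8765e-6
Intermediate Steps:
(15*((-7 + 10)*(0 - 2) + 14))/((-2359 - 820)*(2182 + 2072) + 4631) = (15*(3*(-2) + 14))/(-3179*4254 + 4631) = (15*(-6 + 14))/(-13523466 + 4631) = (15*8)/(-13518835) = 120*(-1/13518835) = -24/2703767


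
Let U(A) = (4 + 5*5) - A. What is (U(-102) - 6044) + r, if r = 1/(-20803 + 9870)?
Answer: -64646830/10933 ≈ -5913.0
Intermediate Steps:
r = -1/10933 (r = 1/(-10933) = -1/10933 ≈ -9.1466e-5)
U(A) = 29 - A (U(A) = (4 + 25) - A = 29 - A)
(U(-102) - 6044) + r = ((29 - 1*(-102)) - 6044) - 1/10933 = ((29 + 102) - 6044) - 1/10933 = (131 - 6044) - 1/10933 = -5913 - 1/10933 = -64646830/10933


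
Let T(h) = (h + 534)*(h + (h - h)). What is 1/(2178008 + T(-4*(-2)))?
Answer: 1/2182344 ≈ 4.5822e-7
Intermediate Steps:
T(h) = h*(534 + h) (T(h) = (534 + h)*(h + 0) = (534 + h)*h = h*(534 + h))
1/(2178008 + T(-4*(-2))) = 1/(2178008 + (-4*(-2))*(534 - 4*(-2))) = 1/(2178008 + 8*(534 + 8)) = 1/(2178008 + 8*542) = 1/(2178008 + 4336) = 1/2182344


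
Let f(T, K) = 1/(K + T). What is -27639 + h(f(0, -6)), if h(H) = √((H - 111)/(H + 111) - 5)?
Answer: -27639 + 2*I*√663670/665 ≈ -27639.0 + 2.4501*I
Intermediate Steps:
h(H) = √(-5 + (-111 + H)/(111 + H)) (h(H) = √((-111 + H)/(111 + H) - 5) = √(-5 + (-111 + H)/(111 + H)))
-27639 + h(f(0, -6)) = -27639 + √2*√((-333 - 2/(-6 + 0))/(111 + 1/(-6 + 0))) = -27639 + √2*√((-333 - 2/(-6))/(111 + 1/(-6))) = -27639 + √2*√((-333 - 2*(-⅙))/(111 - ⅙)) = -27639 + √2*√((-333 + ⅓)/(665/6)) = -27639 + √2*√((6/665)*(-998/3)) = -27639 + √2*√(-1996/665) = -27639 + √2*(2*I*√331835/665) = -27639 + 2*I*√663670/665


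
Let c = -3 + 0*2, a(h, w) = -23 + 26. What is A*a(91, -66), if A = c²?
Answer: 27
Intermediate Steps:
a(h, w) = 3
c = -3 (c = -3 + 0 = -3)
A = 9 (A = (-3)² = 9)
A*a(91, -66) = 9*3 = 27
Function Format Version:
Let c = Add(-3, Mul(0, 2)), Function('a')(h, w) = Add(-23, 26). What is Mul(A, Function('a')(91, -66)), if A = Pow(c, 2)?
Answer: 27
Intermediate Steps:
Function('a')(h, w) = 3
c = -3 (c = Add(-3, 0) = -3)
A = 9 (A = Pow(-3, 2) = 9)
Mul(A, Function('a')(91, -66)) = Mul(9, 3) = 27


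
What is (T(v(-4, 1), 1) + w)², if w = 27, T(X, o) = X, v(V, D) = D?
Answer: 784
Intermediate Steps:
(T(v(-4, 1), 1) + w)² = (1 + 27)² = 28² = 784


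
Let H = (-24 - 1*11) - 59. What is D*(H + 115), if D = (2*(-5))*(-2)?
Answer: 420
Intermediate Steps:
H = -94 (H = (-24 - 11) - 59 = -35 - 59 = -94)
D = 20 (D = -10*(-2) = 20)
D*(H + 115) = 20*(-94 + 115) = 20*21 = 420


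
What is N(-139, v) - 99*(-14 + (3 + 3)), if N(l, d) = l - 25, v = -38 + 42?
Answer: 628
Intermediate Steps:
v = 4
N(l, d) = -25 + l
N(-139, v) - 99*(-14 + (3 + 3)) = (-25 - 139) - 99*(-14 + (3 + 3)) = -164 - 99*(-14 + 6) = -164 - 99*(-8) = -164 + 792 = 628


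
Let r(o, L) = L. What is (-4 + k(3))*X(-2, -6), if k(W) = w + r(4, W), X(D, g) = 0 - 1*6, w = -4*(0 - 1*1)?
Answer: -18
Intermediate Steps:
w = 4 (w = -4*(0 - 1) = -4*(-1) = 4)
X(D, g) = -6 (X(D, g) = 0 - 6 = -6)
k(W) = 4 + W
(-4 + k(3))*X(-2, -6) = (-4 + (4 + 3))*(-6) = (-4 + 7)*(-6) = 3*(-6) = -18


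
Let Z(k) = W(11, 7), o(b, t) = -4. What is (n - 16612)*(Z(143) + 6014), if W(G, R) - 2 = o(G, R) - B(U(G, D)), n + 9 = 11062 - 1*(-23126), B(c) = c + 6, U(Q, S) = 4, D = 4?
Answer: 105437134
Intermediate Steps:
B(c) = 6 + c
n = 34179 (n = -9 + (11062 - 1*(-23126)) = -9 + (11062 + 23126) = -9 + 34188 = 34179)
W(G, R) = -12 (W(G, R) = 2 + (-4 - (6 + 4)) = 2 + (-4 - 1*10) = 2 + (-4 - 10) = 2 - 14 = -12)
Z(k) = -12
(n - 16612)*(Z(143) + 6014) = (34179 - 16612)*(-12 + 6014) = 17567*6002 = 105437134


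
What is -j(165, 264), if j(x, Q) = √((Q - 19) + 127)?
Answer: -2*√93 ≈ -19.287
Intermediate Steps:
j(x, Q) = √(108 + Q) (j(x, Q) = √((-19 + Q) + 127) = √(108 + Q))
-j(165, 264) = -√(108 + 264) = -√372 = -2*√93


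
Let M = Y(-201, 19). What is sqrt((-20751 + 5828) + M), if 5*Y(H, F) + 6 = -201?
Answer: I*sqrt(374110)/5 ≈ 122.33*I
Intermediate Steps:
Y(H, F) = -207/5 (Y(H, F) = -6/5 + (1/5)*(-201) = -6/5 - 201/5 = -207/5)
M = -207/5 ≈ -41.400
sqrt((-20751 + 5828) + M) = sqrt((-20751 + 5828) - 207/5) = sqrt(-14923 - 207/5) = sqrt(-74822/5) = I*sqrt(374110)/5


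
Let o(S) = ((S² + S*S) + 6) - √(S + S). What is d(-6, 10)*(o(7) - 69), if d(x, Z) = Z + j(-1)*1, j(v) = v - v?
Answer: 350 - 10*√14 ≈ 312.58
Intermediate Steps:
j(v) = 0
o(S) = 6 + 2*S² - √2*√S (o(S) = ((S² + S²) + 6) - √(2*S) = (2*S² + 6) - √2*√S = (6 + 2*S²) - √2*√S = 6 + 2*S² - √2*√S)
d(x, Z) = Z (d(x, Z) = Z + 0*1 = Z + 0 = Z)
d(-6, 10)*(o(7) - 69) = 10*((6 + 2*7² - √2*√7) - 69) = 10*((6 + 2*49 - √14) - 69) = 10*((6 + 98 - √14) - 69) = 10*((104 - √14) - 69) = 10*(35 - √14) = 350 - 10*√14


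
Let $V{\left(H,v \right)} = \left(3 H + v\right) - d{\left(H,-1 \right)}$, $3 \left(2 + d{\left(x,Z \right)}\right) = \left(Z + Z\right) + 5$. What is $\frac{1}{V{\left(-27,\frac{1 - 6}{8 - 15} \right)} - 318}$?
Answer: $- \frac{7}{2781} \approx -0.0025171$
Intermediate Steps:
$d{\left(x,Z \right)} = - \frac{1}{3} + \frac{2 Z}{3}$ ($d{\left(x,Z \right)} = -2 + \frac{\left(Z + Z\right) + 5}{3} = -2 + \frac{2 Z + 5}{3} = -2 + \frac{5 + 2 Z}{3} = -2 + \left(\frac{5}{3} + \frac{2 Z}{3}\right) = - \frac{1}{3} + \frac{2 Z}{3}$)
$V{\left(H,v \right)} = 1 + v + 3 H$ ($V{\left(H,v \right)} = \left(3 H + v\right) - \left(- \frac{1}{3} + \frac{2}{3} \left(-1\right)\right) = \left(v + 3 H\right) - \left(- \frac{1}{3} - \frac{2}{3}\right) = \left(v + 3 H\right) - -1 = \left(v + 3 H\right) + 1 = 1 + v + 3 H$)
$\frac{1}{V{\left(-27,\frac{1 - 6}{8 - 15} \right)} - 318} = \frac{1}{\left(1 + \frac{1 - 6}{8 - 15} + 3 \left(-27\right)\right) - 318} = \frac{1}{\left(1 - \frac{5}{-7} - 81\right) - 318} = \frac{1}{\left(1 - - \frac{5}{7} - 81\right) - 318} = \frac{1}{\left(1 + \frac{5}{7} - 81\right) - 318} = \frac{1}{- \frac{555}{7} - 318} = \frac{1}{- \frac{2781}{7}} = - \frac{7}{2781}$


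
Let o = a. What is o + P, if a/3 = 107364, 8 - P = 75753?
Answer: 246347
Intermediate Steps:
P = -75745 (P = 8 - 1*75753 = 8 - 75753 = -75745)
a = 322092 (a = 3*107364 = 322092)
o = 322092
o + P = 322092 - 75745 = 246347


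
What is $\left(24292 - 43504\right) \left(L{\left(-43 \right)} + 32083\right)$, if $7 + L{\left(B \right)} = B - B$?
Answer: $-616244112$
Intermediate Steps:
$L{\left(B \right)} = -7$ ($L{\left(B \right)} = -7 + \left(B - B\right) = -7 + 0 = -7$)
$\left(24292 - 43504\right) \left(L{\left(-43 \right)} + 32083\right) = \left(24292 - 43504\right) \left(-7 + 32083\right) = \left(-19212\right) 32076 = -616244112$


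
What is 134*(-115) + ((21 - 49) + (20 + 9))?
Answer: -15409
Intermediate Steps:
134*(-115) + ((21 - 49) + (20 + 9)) = -15410 + (-28 + 29) = -15410 + 1 = -15409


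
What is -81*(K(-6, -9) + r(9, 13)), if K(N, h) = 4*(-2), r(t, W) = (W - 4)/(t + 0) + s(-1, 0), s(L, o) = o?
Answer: 567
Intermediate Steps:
r(t, W) = (-4 + W)/t (r(t, W) = (W - 4)/(t + 0) + 0 = (-4 + W)/t + 0 = (-4 + W)/t)
K(N, h) = -8
-81*(K(-6, -9) + r(9, 13)) = -81*(-8 + (-4 + 13)/9) = -81*(-8 + (1/9)*9) = -81*(-8 + 1) = -81*(-7) = 567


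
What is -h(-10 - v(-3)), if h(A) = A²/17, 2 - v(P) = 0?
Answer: -144/17 ≈ -8.4706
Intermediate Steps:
v(P) = 2 (v(P) = 2 - 1*0 = 2 + 0 = 2)
h(A) = A²/17 (h(A) = A²*(1/17) = A²/17)
-h(-10 - v(-3)) = -(-10 - 1*2)²/17 = -(-10 - 2)²/17 = -(-12)²/17 = -144/17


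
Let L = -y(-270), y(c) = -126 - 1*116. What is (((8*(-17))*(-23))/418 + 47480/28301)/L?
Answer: 27093042/715703989 ≈ 0.037855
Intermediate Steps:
y(c) = -242 (y(c) = -126 - 116 = -242)
L = 242 (L = -1*(-242) = 242)
(((8*(-17))*(-23))/418 + 47480/28301)/L = (((8*(-17))*(-23))/418 + 47480/28301)/242 = (-136*(-23)*(1/418) + 47480*(1/28301))*(1/242) = (3128*(1/418) + 47480/28301)*(1/242) = (1564/209 + 47480/28301)*(1/242) = (54186084/5914909)*(1/242) = 27093042/715703989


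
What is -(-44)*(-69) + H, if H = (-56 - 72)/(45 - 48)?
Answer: -8980/3 ≈ -2993.3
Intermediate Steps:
H = 128/3 (H = -128/(-3) = -128*(-1/3) = 128/3 ≈ 42.667)
-(-44)*(-69) + H = -(-44)*(-69) + 128/3 = -44*69 + 128/3 = -3036 + 128/3 = -8980/3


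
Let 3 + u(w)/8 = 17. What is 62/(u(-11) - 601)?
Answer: -62/489 ≈ -0.12679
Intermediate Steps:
u(w) = 112 (u(w) = -24 + 8*17 = -24 + 136 = 112)
62/(u(-11) - 601) = 62/(112 - 601) = 62/(-489) = 62*(-1/489) = -62/489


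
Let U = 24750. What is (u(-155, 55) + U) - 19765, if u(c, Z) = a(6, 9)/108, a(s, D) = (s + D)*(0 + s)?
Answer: 29915/6 ≈ 4985.8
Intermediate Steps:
a(s, D) = s*(D + s) (a(s, D) = (D + s)*s = s*(D + s))
u(c, Z) = ⅚ (u(c, Z) = (6*(9 + 6))/108 = (6*15)*(1/108) = 90*(1/108) = ⅚)
(u(-155, 55) + U) - 19765 = (⅚ + 24750) - 19765 = 148505/6 - 19765 = 29915/6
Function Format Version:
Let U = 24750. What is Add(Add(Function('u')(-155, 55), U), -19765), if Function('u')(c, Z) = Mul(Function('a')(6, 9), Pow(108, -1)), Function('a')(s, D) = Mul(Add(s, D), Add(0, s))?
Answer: Rational(29915, 6) ≈ 4985.8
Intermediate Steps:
Function('a')(s, D) = Mul(s, Add(D, s)) (Function('a')(s, D) = Mul(Add(D, s), s) = Mul(s, Add(D, s)))
Function('u')(c, Z) = Rational(5, 6) (Function('u')(c, Z) = Mul(Mul(6, Add(9, 6)), Pow(108, -1)) = Mul(Mul(6, 15), Rational(1, 108)) = Mul(90, Rational(1, 108)) = Rational(5, 6))
Add(Add(Function('u')(-155, 55), U), -19765) = Add(Add(Rational(5, 6), 24750), -19765) = Add(Rational(148505, 6), -19765) = Rational(29915, 6)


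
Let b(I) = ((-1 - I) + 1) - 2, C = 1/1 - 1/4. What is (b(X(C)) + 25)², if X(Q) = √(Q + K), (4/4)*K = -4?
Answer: (46 - I*√13)²/4 ≈ 525.75 - 82.928*I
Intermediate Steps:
K = -4
C = ¾ (C = 1 - 1*¼ = 1 - ¼ = ¾ ≈ 0.75000)
X(Q) = √(-4 + Q) (X(Q) = √(Q - 4) = √(-4 + Q))
b(I) = -2 - I (b(I) = -I - 2 = -2 - I)
(b(X(C)) + 25)² = ((-2 - √(-4 + ¾)) + 25)² = ((-2 - √(-13/4)) + 25)² = ((-2 - I*√13/2) + 25)² = (23 - I*√13/2)²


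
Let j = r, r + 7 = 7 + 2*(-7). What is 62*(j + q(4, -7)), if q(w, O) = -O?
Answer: -434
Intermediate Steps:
r = -14 (r = -7 + (7 + 2*(-7)) = -7 + (7 - 14) = -7 - 7 = -14)
j = -14
62*(j + q(4, -7)) = 62*(-14 - 1*(-7)) = 62*(-14 + 7) = 62*(-7) = -434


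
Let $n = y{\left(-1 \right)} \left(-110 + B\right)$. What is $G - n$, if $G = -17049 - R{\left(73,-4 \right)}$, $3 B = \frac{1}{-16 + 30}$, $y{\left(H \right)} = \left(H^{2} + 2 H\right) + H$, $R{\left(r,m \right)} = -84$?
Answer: $- \frac{360884}{21} \approx -17185.0$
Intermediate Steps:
$y{\left(H \right)} = H^{2} + 3 H$
$B = \frac{1}{42}$ ($B = \frac{1}{3 \left(-16 + 30\right)} = \frac{1}{3 \cdot 14} = \frac{1}{3} \cdot \frac{1}{14} = \frac{1}{42} \approx 0.02381$)
$G = -16965$ ($G = -17049 - -84 = -17049 + 84 = -16965$)
$n = \frac{4619}{21}$ ($n = - (3 - 1) \left(-110 + \frac{1}{42}\right) = \left(-1\right) 2 \left(- \frac{4619}{42}\right) = \left(-2\right) \left(- \frac{4619}{42}\right) = \frac{4619}{21} \approx 219.95$)
$G - n = -16965 - \frac{4619}{21} = - \frac{360884}{21}$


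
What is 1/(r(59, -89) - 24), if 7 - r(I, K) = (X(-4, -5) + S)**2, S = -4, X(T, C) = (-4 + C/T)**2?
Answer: -256/7601 ≈ -0.033680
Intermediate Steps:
r(I, K) = -1457/256 (r(I, K) = 7 - ((-5 - 4*(-4))**2/(-4)**2 - 4)**2 = 7 - ((-5 + 16)**2/16 - 4)**2 = 7 - ((1/16)*11**2 - 4)**2 = 7 - ((1/16)*121 - 4)**2 = 7 - (121/16 - 4)**2 = 7 - (57/16)**2 = 7 - 1*3249/256 = 7 - 3249/256 = -1457/256)
1/(r(59, -89) - 24) = 1/(-1457/256 - 24) = 1/(-7601/256) = -256/7601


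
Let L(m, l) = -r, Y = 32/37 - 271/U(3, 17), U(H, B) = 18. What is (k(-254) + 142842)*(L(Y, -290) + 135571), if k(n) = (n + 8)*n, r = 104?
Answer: 27814897242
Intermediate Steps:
Y = -9451/666 (Y = 32/37 - 271/18 = -9451/666 ≈ -14.191)
k(n) = n*(8 + n) (k(n) = (8 + n)*n = n*(8 + n))
L(m, l) = -104 (L(m, l) = -1*104 = -104)
(k(-254) + 142842)*(L(Y, -290) + 135571) = (-254*(8 - 254) + 142842)*(-104 + 135571) = (-254*(-246) + 142842)*135467 = (62484 + 142842)*135467 = 205326*135467 = 27814897242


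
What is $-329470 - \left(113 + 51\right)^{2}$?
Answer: $-356366$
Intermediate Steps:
$-329470 - \left(113 + 51\right)^{2} = -329470 - 164^{2} = -329470 - 26896 = -356366$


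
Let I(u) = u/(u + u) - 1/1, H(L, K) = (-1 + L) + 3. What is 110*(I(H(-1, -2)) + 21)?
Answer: 2255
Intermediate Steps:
H(L, K) = 2 + L
I(u) = -½ (I(u) = u/((2*u)) - 1*1 = u*(1/(2*u)) - 1 = ½ - 1 = -½)
110*(I(H(-1, -2)) + 21) = 110*(-½ + 21) = 110*(41/2) = 2255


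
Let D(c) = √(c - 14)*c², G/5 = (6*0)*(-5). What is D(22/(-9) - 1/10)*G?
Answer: 0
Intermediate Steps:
G = 0 (G = 5*((6*0)*(-5)) = 5*(0*(-5)) = 5*0 = 0)
D(c) = c²*√(-14 + c) (D(c) = √(-14 + c)*c² = c²*√(-14 + c))
D(22/(-9) - 1/10)*G = ((22/(-9) - 1/10)²*√(-14 + (22/(-9) - 1/10)))*0 = ((22*(-⅑) - 1*⅒)²*√(-14 + (22*(-⅑) - 1*⅒)))*0 = ((-22/9 - ⅒)²*√(-14 + (-22/9 - ⅒)))*0 = ((-229/90)²*√(-14 - 229/90))*0 = (52441*√(-1489/90)/8100)*0 = (52441*(I*√14890/30)/8100)*0 = (52441*I*√14890/243000)*0 = 0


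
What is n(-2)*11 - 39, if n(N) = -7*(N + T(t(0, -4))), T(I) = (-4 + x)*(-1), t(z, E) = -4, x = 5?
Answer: 192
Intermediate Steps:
T(I) = -1 (T(I) = (-4 + 5)*(-1) = 1*(-1) = -1)
n(N) = 7 - 7*N (n(N) = -7*(N - 1) = -7*(-1 + N) = 7 - 7*N)
n(-2)*11 - 39 = (7 - 7*(-2))*11 - 39 = (7 + 14)*11 - 39 = 21*11 - 39 = 231 - 39 = 192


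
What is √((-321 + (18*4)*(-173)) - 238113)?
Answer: I*√250890 ≈ 500.89*I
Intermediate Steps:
√((-321 + (18*4)*(-173)) - 238113) = √((-321 + 72*(-173)) - 238113) = √((-321 - 12456) - 238113) = √(-12777 - 238113) = √(-250890) = I*√250890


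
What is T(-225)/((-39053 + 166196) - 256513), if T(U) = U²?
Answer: -10125/25874 ≈ -0.39132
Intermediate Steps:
T(-225)/((-39053 + 166196) - 256513) = (-225)²/((-39053 + 166196) - 256513) = 50625/(127143 - 256513) = 50625/(-129370) = 50625*(-1/129370) = -10125/25874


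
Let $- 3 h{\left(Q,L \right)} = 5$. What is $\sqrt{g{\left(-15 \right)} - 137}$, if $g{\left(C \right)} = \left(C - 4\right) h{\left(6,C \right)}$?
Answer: $\frac{2 i \sqrt{237}}{3} \approx 10.263 i$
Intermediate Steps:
$h{\left(Q,L \right)} = - \frac{5}{3}$ ($h{\left(Q,L \right)} = \left(- \frac{1}{3}\right) 5 = - \frac{5}{3}$)
$g{\left(C \right)} = \frac{20}{3} - \frac{5 C}{3}$ ($g{\left(C \right)} = \left(C - 4\right) \left(- \frac{5}{3}\right) = \left(-4 + C\right) \left(- \frac{5}{3}\right) = \frac{20}{3} - \frac{5 C}{3}$)
$\sqrt{g{\left(-15 \right)} - 137} = \sqrt{\left(\frac{20}{3} - -25\right) - 137} = \sqrt{\left(\frac{20}{3} + 25\right) + \left(-244 + 107\right)} = \sqrt{\frac{95}{3} - 137} = \sqrt{- \frac{316}{3}} = \frac{2 i \sqrt{237}}{3}$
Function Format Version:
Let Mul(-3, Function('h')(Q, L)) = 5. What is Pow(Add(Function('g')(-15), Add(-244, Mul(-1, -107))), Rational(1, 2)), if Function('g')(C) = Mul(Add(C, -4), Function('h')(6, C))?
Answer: Mul(Rational(2, 3), I, Pow(237, Rational(1, 2))) ≈ Mul(10.263, I)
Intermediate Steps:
Function('h')(Q, L) = Rational(-5, 3) (Function('h')(Q, L) = Mul(Rational(-1, 3), 5) = Rational(-5, 3))
Function('g')(C) = Add(Rational(20, 3), Mul(Rational(-5, 3), C)) (Function('g')(C) = Mul(Add(C, -4), Rational(-5, 3)) = Mul(Add(-4, C), Rational(-5, 3)) = Add(Rational(20, 3), Mul(Rational(-5, 3), C)))
Pow(Add(Function('g')(-15), Add(-244, Mul(-1, -107))), Rational(1, 2)) = Pow(Add(Add(Rational(20, 3), Mul(Rational(-5, 3), -15)), Add(-244, Mul(-1, -107))), Rational(1, 2)) = Pow(Add(Add(Rational(20, 3), 25), Add(-244, 107)), Rational(1, 2)) = Pow(Add(Rational(95, 3), -137), Rational(1, 2)) = Pow(Rational(-316, 3), Rational(1, 2)) = Mul(Rational(2, 3), I, Pow(237, Rational(1, 2)))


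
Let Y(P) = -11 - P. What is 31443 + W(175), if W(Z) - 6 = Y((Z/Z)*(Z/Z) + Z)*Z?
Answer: -1276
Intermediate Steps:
W(Z) = 6 + Z*(-12 - Z) (W(Z) = 6 + (-11 - ((Z/Z)*(Z/Z) + Z))*Z = 6 + (-11 - (1*1 + Z))*Z = 6 + (-11 - (1 + Z))*Z = 6 + (-11 + (-1 - Z))*Z = 6 + (-12 - Z)*Z = 6 + Z*(-12 - Z))
31443 + W(175) = 31443 + (6 - 1*175*(12 + 175)) = 31443 + (6 - 1*175*187) = 31443 + (6 - 32725) = 31443 - 32719 = -1276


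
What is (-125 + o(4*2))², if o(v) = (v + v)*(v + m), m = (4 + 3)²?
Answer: 619369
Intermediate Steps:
m = 49 (m = 7² = 49)
o(v) = 2*v*(49 + v) (o(v) = (v + v)*(v + 49) = (2*v)*(49 + v) = 2*v*(49 + v))
(-125 + o(4*2))² = (-125 + 2*(4*2)*(49 + 4*2))² = (-125 + 2*8*(49 + 8))² = (-125 + 2*8*57)² = (-125 + 912)² = 787² = 619369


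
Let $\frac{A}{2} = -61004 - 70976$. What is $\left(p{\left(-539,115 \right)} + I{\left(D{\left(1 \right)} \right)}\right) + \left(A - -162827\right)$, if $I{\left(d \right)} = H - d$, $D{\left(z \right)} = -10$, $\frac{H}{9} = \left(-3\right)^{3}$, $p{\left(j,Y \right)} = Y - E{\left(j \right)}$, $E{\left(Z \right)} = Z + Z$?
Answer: $-100173$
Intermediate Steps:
$A = -263960$ ($A = 2 \left(-61004 - 70976\right) = 2 \left(-131980\right) = -263960$)
$E{\left(Z \right)} = 2 Z$
$p{\left(j,Y \right)} = Y - 2 j$
$H = -243$ ($H = 9 \left(-3\right)^{3} = 9 \left(-27\right) = -243$)
$I{\left(d \right)} = -243 - d$
$\left(p{\left(-539,115 \right)} + I{\left(D{\left(1 \right)} \right)}\right) + \left(A - -162827\right) = \left(\left(115 - -1078\right) - 233\right) - 101133 = \left(\left(115 + 1078\right) + \left(-243 + 10\right)\right) + \left(-263960 + 162827\right) = \left(1193 - 233\right) - 101133 = 960 - 101133 = -100173$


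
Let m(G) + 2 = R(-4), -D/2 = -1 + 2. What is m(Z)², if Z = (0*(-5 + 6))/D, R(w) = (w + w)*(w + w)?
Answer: 3844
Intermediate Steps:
R(w) = 4*w² (R(w) = (2*w)*(2*w) = 4*w²)
D = -2 (D = -2*(-1 + 2) = -2*1 = -2)
Z = 0 (Z = (0*(-5 + 6))/(-2) = (0*1)*(-½) = 0*(-½) = 0)
m(G) = 62 (m(G) = -2 + 4*(-4)² = -2 + 4*16 = -2 + 64 = 62)
m(Z)² = 62² = 3844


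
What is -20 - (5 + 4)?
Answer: -29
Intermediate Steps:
-20 - (5 + 4) = -20 - 9 = -29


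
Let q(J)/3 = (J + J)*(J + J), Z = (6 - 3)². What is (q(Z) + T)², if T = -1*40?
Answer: 868624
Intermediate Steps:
T = -40
Z = 9 (Z = 3² = 9)
q(J) = 12*J² (q(J) = 3*((J + J)*(J + J)) = 3*((2*J)*(2*J)) = 3*(4*J²) = 12*J²)
(q(Z) + T)² = (12*9² - 40)² = (12*81 - 40)² = (972 - 40)² = 932² = 868624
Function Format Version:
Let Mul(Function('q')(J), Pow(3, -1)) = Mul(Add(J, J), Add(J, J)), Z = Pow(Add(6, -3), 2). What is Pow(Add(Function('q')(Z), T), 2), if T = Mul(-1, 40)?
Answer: 868624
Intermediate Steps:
T = -40
Z = 9 (Z = Pow(3, 2) = 9)
Function('q')(J) = Mul(12, Pow(J, 2)) (Function('q')(J) = Mul(3, Mul(Add(J, J), Add(J, J))) = Mul(3, Mul(Mul(2, J), Mul(2, J))) = Mul(3, Mul(4, Pow(J, 2))) = Mul(12, Pow(J, 2)))
Pow(Add(Function('q')(Z), T), 2) = Pow(Add(Mul(12, Pow(9, 2)), -40), 2) = Pow(Add(Mul(12, 81), -40), 2) = Pow(Add(972, -40), 2) = Pow(932, 2) = 868624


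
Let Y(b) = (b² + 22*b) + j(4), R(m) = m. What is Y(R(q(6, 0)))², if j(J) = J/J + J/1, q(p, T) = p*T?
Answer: 25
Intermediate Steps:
q(p, T) = T*p
j(J) = 1 + J (j(J) = 1 + J*1 = 1 + J)
Y(b) = 5 + b² + 22*b (Y(b) = (b² + 22*b) + (1 + 4) = (b² + 22*b) + 5 = 5 + b² + 22*b)
Y(R(q(6, 0)))² = (5 + (0*6)² + 22*(0*6))² = (5 + 0² + 22*0)² = (5 + 0 + 0)² = 5² = 25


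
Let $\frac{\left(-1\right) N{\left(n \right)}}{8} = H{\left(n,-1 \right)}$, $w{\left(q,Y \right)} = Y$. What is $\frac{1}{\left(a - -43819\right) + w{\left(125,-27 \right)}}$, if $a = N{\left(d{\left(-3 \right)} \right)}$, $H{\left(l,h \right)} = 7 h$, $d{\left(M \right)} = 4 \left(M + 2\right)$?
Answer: $\frac{1}{43848} \approx 2.2806 \cdot 10^{-5}$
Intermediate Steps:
$d{\left(M \right)} = 8 + 4 M$ ($d{\left(M \right)} = 4 \left(2 + M\right) = 8 + 4 M$)
$N{\left(n \right)} = 56$ ($N{\left(n \right)} = - 8 \cdot 7 \left(-1\right) = \left(-8\right) \left(-7\right) = 56$)
$a = 56$
$\frac{1}{\left(a - -43819\right) + w{\left(125,-27 \right)}} = \frac{1}{\left(56 - -43819\right) - 27} = \frac{1}{\left(56 + 43819\right) - 27} = \frac{1}{43875 - 27} = \frac{1}{43848}$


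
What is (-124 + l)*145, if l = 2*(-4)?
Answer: -19140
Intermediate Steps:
l = -8
(-124 + l)*145 = (-124 - 8)*145 = -132*145 = -19140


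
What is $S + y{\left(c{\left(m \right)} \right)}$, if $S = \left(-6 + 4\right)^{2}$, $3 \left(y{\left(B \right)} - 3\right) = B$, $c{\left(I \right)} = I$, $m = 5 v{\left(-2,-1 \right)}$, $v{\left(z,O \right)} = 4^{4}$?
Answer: $\frac{1301}{3} \approx 433.67$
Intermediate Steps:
$v{\left(z,O \right)} = 256$
$m = 1280$ ($m = 5 \cdot 256 = 1280$)
$y{\left(B \right)} = 3 + \frac{B}{3}$
$S = 4$ ($S = \left(-2\right)^{2} = 4$)
$S + y{\left(c{\left(m \right)} \right)} = 4 + \left(3 + \frac{1}{3} \cdot 1280\right) = 4 + \left(3 + \frac{1280}{3}\right) = 4 + \frac{1289}{3} = \frac{1301}{3}$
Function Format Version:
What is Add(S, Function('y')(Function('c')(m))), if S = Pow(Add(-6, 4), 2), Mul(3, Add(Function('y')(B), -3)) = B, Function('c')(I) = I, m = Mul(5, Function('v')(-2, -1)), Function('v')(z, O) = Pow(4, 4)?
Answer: Rational(1301, 3) ≈ 433.67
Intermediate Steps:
Function('v')(z, O) = 256
m = 1280 (m = Mul(5, 256) = 1280)
Function('y')(B) = Add(3, Mul(Rational(1, 3), B))
S = 4 (S = Pow(-2, 2) = 4)
Add(S, Function('y')(Function('c')(m))) = Add(4, Add(3, Mul(Rational(1, 3), 1280))) = Add(4, Add(3, Rational(1280, 3))) = Add(4, Rational(1289, 3)) = Rational(1301, 3)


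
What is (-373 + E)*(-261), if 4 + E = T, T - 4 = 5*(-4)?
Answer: 102573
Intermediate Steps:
T = -16 (T = 4 + 5*(-4) = 4 - 20 = -16)
E = -20 (E = -4 - 16 = -20)
(-373 + E)*(-261) = (-373 - 20)*(-261) = -393*(-261) = 102573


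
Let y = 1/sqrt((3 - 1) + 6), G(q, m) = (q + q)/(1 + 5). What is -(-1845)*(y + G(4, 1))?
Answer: 2460 + 1845*sqrt(2)/4 ≈ 3112.3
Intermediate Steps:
G(q, m) = q/3 (G(q, m) = (2*q)/6 = (2*q)*(1/6) = q/3)
y = sqrt(2)/4 (y = 1/sqrt(2 + 6) = 1/sqrt(8) = 1/(2*sqrt(2)) = 1*(sqrt(2)/4) = sqrt(2)/4 ≈ 0.35355)
-(-1845)*(y + G(4, 1)) = -(-1845)*(sqrt(2)/4 + (1/3)*4) = -(-1845)*(sqrt(2)/4 + 4/3) = -(-1845)*(4/3 + sqrt(2)/4) = -369*(-20/3 - 5*sqrt(2)/4) = 2460 + 1845*sqrt(2)/4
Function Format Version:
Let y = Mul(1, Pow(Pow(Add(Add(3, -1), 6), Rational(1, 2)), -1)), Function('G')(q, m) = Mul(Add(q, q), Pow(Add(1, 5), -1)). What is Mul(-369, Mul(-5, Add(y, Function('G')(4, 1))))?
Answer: Add(2460, Mul(Rational(1845, 4), Pow(2, Rational(1, 2)))) ≈ 3112.3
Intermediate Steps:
Function('G')(q, m) = Mul(Rational(1, 3), q) (Function('G')(q, m) = Mul(Mul(2, q), Pow(6, -1)) = Mul(Mul(2, q), Rational(1, 6)) = Mul(Rational(1, 3), q))
y = Mul(Rational(1, 4), Pow(2, Rational(1, 2))) (y = Mul(1, Pow(Pow(Add(2, 6), Rational(1, 2)), -1)) = Mul(1, Pow(Pow(8, Rational(1, 2)), -1)) = Mul(1, Pow(Mul(2, Pow(2, Rational(1, 2))), -1)) = Mul(1, Mul(Rational(1, 4), Pow(2, Rational(1, 2)))) = Mul(Rational(1, 4), Pow(2, Rational(1, 2))) ≈ 0.35355)
Mul(-369, Mul(-5, Add(y, Function('G')(4, 1)))) = Mul(-369, Mul(-5, Add(Mul(Rational(1, 4), Pow(2, Rational(1, 2))), Mul(Rational(1, 3), 4)))) = Mul(-369, Mul(-5, Add(Mul(Rational(1, 4), Pow(2, Rational(1, 2))), Rational(4, 3)))) = Mul(-369, Mul(-5, Add(Rational(4, 3), Mul(Rational(1, 4), Pow(2, Rational(1, 2)))))) = Mul(-369, Add(Rational(-20, 3), Mul(Rational(-5, 4), Pow(2, Rational(1, 2))))) = Add(2460, Mul(Rational(1845, 4), Pow(2, Rational(1, 2))))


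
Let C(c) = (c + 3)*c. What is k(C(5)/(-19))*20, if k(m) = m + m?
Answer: -1600/19 ≈ -84.211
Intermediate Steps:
C(c) = c*(3 + c) (C(c) = (3 + c)*c = c*(3 + c))
k(m) = 2*m
k(C(5)/(-19))*20 = (2*((5*(3 + 5))/(-19)))*20 = (2*((5*8)*(-1/19)))*20 = (2*(40*(-1/19)))*20 = (2*(-40/19))*20 = -80/19*20 = -1600/19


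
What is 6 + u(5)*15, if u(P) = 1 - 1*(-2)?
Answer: 51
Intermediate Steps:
u(P) = 3 (u(P) = 1 + 2 = 3)
6 + u(5)*15 = 6 + 3*15 = 6 + 45 = 51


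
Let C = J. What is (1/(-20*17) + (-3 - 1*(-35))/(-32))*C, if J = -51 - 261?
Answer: 26598/85 ≈ 312.92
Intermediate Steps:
J = -312
C = -312
(1/(-20*17) + (-3 - 1*(-35))/(-32))*C = (1/(-20*17) + (-3 - 1*(-35))/(-32))*(-312) = (-1/20*1/17 + (-3 + 35)*(-1/32))*(-312) = (-1/340 + 32*(-1/32))*(-312) = (-1/340 - 1)*(-312) = -341/340*(-312) = 26598/85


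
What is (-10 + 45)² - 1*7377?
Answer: -6152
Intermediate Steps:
(-10 + 45)² - 1*7377 = 35² - 7377 = 1225 - 7377 = -6152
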